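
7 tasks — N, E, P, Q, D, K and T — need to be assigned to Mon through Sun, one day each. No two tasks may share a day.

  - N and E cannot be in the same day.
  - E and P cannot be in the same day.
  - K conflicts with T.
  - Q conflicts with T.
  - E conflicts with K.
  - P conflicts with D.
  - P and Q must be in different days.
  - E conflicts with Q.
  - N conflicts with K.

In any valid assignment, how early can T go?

Mon

T at Mon is achievable: N in Tue, D in Sat, T in Mon, P in Thu, Q in Fri, E in Wed, K in Sun.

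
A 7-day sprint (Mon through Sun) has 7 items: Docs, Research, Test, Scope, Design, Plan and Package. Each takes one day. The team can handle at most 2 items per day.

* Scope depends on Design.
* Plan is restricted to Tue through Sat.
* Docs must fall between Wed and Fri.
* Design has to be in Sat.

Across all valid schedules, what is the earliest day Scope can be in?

Precedence pushes Scope to at least Sun.
Scope at Sun is achievable: Package=Tue, Test=Mon, Scope=Sun, Research=Mon, Plan=Tue, Docs=Wed, Design=Sat.

Sun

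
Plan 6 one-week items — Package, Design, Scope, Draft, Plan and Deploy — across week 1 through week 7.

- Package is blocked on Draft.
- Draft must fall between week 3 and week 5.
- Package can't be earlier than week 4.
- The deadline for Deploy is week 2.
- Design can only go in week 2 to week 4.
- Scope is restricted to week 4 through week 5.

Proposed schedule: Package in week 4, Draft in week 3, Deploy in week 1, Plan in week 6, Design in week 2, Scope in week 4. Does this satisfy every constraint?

The deadline for Deploy is week 2 — holds.
Design can only go in week 2 to week 4 — holds.
Draft must fall between week 3 and week 5 — holds.
Scope is restricted to week 4 through week 5 — holds.
Package can't be earlier than week 4 — holds.
Package is blocked on Draft — holds.

Yes, all constraints hold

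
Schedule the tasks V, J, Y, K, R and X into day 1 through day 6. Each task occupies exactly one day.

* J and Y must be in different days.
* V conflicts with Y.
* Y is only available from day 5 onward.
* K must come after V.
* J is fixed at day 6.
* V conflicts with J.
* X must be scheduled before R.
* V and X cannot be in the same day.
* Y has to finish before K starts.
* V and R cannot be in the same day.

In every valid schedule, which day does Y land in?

day 5

Y's window is day 5–day 6.
J is fixed at day 6, and Y can't share a day with J.
So Y must be day 5.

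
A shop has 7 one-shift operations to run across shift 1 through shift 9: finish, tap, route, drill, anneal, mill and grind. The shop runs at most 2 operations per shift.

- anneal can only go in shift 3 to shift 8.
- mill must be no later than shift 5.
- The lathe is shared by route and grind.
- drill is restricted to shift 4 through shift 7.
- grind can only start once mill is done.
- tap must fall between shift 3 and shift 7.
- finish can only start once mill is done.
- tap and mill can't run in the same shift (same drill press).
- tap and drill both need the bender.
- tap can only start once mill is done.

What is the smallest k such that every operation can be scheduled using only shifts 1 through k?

The precedence chain requires at least 2 distinct shifts.
With at most 2 per shift and 7 operations, at least 4 shifts are needed.
drill can't be placed before shift 4, so the schedule must run through at least shift 4.
4 works (last occupied shift: shift 4): for example drill in shift 4; finish in shift 2; route in shift 1; tap in shift 3; grind in shift 2; anneal in shift 3; mill in shift 1.

4 shifts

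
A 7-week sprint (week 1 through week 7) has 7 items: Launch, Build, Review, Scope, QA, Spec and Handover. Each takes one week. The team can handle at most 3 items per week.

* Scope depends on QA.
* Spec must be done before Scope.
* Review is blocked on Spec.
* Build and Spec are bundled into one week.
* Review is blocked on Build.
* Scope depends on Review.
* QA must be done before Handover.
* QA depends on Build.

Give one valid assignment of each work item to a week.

Scope -> week 3, Spec -> week 1, QA -> week 2, Review -> week 2, Launch -> week 1, Build -> week 1, Handover -> week 3

Checking: QA(week 2) before Handover(week 3); Build(week 1) before QA(week 2); Review(week 2) before Scope(week 3); QA(week 2) before Scope(week 3); Build(week 1) before Review(week 2); Spec(week 1) before Review(week 2); Spec(week 1) before Scope(week 3); Build = Spec = week 1; max 3 per week (cap 3).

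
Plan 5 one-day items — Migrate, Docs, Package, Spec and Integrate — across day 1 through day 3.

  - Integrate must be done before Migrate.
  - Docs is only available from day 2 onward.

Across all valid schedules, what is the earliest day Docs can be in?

day 2

Docs is available from day 2.
Docs at day 2 is achievable: Integrate=day 1, Package=day 1, Migrate=day 2, Spec=day 1, Docs=day 2.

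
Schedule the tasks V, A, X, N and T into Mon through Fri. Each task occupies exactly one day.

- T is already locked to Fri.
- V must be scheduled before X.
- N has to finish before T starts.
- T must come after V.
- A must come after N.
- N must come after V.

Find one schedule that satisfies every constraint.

V -> Mon, A -> Wed, T -> Fri, X -> Tue, N -> Tue

Checking: V(Mon) before T(Fri); V(Mon) before X(Tue); N(Tue) before T(Fri); V(Mon) before N(Tue); N(Tue) before A(Wed); T=Fri in [Fri,Fri].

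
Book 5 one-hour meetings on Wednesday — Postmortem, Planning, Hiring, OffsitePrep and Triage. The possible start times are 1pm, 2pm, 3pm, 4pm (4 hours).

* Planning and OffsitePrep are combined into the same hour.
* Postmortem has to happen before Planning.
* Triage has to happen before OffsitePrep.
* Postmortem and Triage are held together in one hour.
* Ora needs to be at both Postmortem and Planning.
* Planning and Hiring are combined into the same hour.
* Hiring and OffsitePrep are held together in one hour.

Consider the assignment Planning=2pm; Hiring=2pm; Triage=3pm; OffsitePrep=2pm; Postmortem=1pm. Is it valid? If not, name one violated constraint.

Triage has to happen before OffsitePrep — violated.
Planning and Hiring are combined into the same hour — holds.
Postmortem has to happen before Planning — holds.
Ora needs to be at both Postmortem and Planning — holds.
Planning and OffsitePrep are combined into the same hour — holds.
Postmortem and Triage are held together in one hour — violated.
Hiring and OffsitePrep are held together in one hour — holds.

Invalid. Postmortem and Triage are held together in one hour.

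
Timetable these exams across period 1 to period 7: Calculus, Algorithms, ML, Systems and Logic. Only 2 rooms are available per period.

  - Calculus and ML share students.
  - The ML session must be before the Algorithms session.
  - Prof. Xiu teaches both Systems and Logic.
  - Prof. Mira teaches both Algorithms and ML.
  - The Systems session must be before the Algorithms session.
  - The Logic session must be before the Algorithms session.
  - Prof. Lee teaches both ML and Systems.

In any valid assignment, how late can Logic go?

Downstream work caps Logic at period 6.
Logic at period 6 is achievable: Algorithms -> period 7, ML -> period 1, Calculus -> period 2, Logic -> period 6, Systems -> period 2.

period 6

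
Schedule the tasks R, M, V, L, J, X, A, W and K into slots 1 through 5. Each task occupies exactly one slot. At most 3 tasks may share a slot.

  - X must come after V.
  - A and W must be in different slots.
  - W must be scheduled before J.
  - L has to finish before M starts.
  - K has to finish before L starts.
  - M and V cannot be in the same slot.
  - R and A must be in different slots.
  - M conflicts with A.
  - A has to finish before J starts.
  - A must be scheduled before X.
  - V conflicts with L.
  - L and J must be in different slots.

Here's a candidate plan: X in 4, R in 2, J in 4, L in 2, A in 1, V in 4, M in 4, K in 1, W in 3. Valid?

No — it violates: M and V cannot be in the same slot

X must come after V — violated.
K has to finish before L starts — holds.
A and W must be in different slots — holds.
W must be scheduled before J — holds.
L and J must be in different slots — holds.
L has to finish before M starts — holds.
A has to finish before J starts — holds.
M conflicts with A — holds.
At most 3 tasks may share a slot — violated.
R and A must be in different slots — holds.
A must be scheduled before X — holds.
M and V cannot be in the same slot — violated.
V conflicts with L — holds.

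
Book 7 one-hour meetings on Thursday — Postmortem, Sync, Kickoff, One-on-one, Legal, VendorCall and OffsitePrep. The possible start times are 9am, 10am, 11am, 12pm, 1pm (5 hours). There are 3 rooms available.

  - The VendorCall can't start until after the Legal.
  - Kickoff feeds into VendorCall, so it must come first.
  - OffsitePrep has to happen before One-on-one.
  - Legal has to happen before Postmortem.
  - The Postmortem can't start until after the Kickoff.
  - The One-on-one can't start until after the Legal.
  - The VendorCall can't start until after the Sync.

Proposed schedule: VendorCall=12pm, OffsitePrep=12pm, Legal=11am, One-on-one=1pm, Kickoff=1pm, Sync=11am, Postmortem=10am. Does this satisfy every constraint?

The VendorCall can't start until after the Legal — holds.
Legal has to happen before Postmortem — violated.
The One-on-one can't start until after the Legal — holds.
There are 3 rooms available — holds.
The Postmortem can't start until after the Kickoff — violated.
Kickoff feeds into VendorCall, so it must come first — violated.
The VendorCall can't start until after the Sync — holds.
OffsitePrep has to happen before One-on-one — holds.

Invalid. The Postmortem can't start until after the Kickoff.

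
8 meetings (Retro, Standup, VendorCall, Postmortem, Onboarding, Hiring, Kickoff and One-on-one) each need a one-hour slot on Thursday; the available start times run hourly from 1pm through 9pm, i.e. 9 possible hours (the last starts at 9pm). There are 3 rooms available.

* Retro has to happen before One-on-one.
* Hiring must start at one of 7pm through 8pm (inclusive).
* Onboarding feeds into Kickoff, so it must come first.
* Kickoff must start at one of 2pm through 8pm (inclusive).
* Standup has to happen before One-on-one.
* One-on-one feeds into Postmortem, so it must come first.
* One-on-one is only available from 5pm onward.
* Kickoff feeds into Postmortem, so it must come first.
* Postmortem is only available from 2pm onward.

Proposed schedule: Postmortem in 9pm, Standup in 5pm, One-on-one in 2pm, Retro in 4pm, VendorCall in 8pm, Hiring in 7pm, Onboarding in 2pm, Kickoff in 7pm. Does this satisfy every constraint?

No — it violates: Standup has to happen before One-on-one

Kickoff feeds into Postmortem, so it must come first — holds.
There are 3 rooms available — holds.
Kickoff must start at one of 2pm through 8pm (inclusive) — holds.
Retro has to happen before One-on-one — violated.
Standup has to happen before One-on-one — violated.
One-on-one feeds into Postmortem, so it must come first — holds.
Onboarding feeds into Kickoff, so it must come first — holds.
Hiring must start at one of 7pm through 8pm (inclusive) — holds.
Postmortem is only available from 2pm onward — holds.
One-on-one is only available from 5pm onward — violated.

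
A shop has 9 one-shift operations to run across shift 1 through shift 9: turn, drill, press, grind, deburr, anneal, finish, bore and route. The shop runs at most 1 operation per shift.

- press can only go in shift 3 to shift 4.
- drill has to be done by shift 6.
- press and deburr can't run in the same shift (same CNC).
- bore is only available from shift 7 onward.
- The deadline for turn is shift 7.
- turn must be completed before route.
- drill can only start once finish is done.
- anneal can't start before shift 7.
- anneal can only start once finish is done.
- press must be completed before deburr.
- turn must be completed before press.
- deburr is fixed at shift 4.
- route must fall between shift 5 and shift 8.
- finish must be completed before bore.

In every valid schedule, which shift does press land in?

press's window is shift 3–shift 4.
deburr is fixed at shift 4, and press can't share a shift with deburr.
So press must be shift 3.

shift 3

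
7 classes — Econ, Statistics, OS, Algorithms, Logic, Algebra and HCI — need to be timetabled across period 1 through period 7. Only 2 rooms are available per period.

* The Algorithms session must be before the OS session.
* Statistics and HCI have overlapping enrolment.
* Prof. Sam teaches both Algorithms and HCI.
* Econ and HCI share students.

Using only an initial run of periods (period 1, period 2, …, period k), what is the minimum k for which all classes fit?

The precedence chain requires at least 2 distinct periods.
With at most 2 per period and 7 classes, at least 4 periods are needed.
4 works (last occupied period: period 4): for example Statistics in period 2; Logic in period 3; OS in period 2; Algorithms in period 1; HCI in period 4; Algebra in period 3; Econ in period 1.

4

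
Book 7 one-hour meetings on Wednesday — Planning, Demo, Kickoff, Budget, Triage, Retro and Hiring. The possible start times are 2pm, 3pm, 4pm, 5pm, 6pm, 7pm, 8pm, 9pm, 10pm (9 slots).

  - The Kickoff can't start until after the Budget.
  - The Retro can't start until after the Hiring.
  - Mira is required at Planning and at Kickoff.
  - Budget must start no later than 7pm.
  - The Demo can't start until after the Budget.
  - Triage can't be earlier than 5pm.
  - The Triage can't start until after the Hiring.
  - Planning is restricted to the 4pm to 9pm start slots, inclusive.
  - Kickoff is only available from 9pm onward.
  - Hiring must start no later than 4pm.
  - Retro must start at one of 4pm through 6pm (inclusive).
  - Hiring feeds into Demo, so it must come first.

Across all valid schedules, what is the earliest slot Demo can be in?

Precedence pushes Demo to at least 3pm.
Demo at 3pm is achievable: Retro -> 4pm, Hiring -> 2pm, Planning -> 4pm, Kickoff -> 9pm, Budget -> 2pm, Triage -> 5pm, Demo -> 3pm.

3pm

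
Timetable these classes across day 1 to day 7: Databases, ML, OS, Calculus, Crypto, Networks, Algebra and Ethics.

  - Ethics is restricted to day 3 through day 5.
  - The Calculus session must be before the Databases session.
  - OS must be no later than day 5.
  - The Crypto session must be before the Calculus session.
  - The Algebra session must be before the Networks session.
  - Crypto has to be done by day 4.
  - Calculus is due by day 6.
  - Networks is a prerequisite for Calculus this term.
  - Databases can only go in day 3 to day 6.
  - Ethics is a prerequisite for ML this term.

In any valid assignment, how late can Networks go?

Precedence pushes Networks to at least day 2; downstream work caps Networks at day 4.
Networks at day 4 is achievable: Ethics=day 3; Calculus=day 5; Algebra=day 1; Databases=day 6; ML=day 4; OS=day 1; Networks=day 4; Crypto=day 1.

day 4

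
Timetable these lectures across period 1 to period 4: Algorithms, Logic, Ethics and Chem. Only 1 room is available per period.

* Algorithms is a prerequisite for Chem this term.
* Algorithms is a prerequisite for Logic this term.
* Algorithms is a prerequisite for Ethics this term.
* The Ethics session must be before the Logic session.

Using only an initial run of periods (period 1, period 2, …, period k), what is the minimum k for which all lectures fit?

The precedence chain requires at least 3 distinct periods.
With at most 1 per period and 4 lectures, at least 4 periods are needed.
4 works (last occupied period: period 4): for example Ethics=period 2; Chem=period 4; Algorithms=period 1; Logic=period 3.

4 periods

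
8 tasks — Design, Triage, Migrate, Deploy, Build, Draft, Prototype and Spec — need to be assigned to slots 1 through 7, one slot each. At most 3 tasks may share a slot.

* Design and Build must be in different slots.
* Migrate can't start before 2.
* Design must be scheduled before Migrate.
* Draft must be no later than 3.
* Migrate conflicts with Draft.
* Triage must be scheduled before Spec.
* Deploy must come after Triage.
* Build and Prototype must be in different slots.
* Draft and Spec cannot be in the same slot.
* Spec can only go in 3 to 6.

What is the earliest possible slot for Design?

1

Downstream work caps Design at 6.
Design at 1 is achievable: Build=2, Deploy=2, Design=1, Triage=1, Draft=1, Spec=3, Migrate=2, Prototype=3.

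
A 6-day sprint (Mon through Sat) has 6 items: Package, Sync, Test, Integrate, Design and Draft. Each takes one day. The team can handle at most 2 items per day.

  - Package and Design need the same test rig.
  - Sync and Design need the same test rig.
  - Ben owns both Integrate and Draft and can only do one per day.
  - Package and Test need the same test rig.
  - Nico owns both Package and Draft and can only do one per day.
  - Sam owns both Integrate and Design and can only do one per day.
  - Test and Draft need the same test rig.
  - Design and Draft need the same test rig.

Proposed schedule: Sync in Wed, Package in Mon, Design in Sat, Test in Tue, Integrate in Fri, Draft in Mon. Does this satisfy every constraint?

Invalid. Nico owns both Package and Draft and can only do one per day.

Design and Draft need the same test rig — holds.
Ben owns both Integrate and Draft and can only do one per day — holds.
Test and Draft need the same test rig — holds.
Sync and Design need the same test rig — holds.
The team can handle at most 2 items per day — holds.
Package and Test need the same test rig — holds.
Sam owns both Integrate and Design and can only do one per day — holds.
Package and Design need the same test rig — holds.
Nico owns both Package and Draft and can only do one per day — violated.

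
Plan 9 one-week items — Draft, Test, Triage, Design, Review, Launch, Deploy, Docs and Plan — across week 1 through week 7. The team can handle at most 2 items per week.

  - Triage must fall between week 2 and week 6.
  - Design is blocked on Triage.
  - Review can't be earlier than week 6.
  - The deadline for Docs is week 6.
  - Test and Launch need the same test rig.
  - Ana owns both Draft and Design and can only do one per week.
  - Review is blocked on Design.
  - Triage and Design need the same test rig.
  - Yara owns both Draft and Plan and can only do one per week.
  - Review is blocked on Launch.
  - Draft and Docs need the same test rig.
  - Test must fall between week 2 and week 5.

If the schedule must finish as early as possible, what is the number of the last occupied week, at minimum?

The precedence chain requires at least 3 distinct weeks.
With at most 2 per week and 9 tasks, at least 5 weeks are needed.
Review can't be placed before week 6, so the schedule must run through at least week 6.
6 works (last occupied week: week 6): for example Deploy -> week 3, Triage -> week 2, Design -> week 3, Docs -> week 4, Draft -> week 1, Launch -> week 1, Plan -> week 4, Review -> week 6, Test -> week 2.

week 6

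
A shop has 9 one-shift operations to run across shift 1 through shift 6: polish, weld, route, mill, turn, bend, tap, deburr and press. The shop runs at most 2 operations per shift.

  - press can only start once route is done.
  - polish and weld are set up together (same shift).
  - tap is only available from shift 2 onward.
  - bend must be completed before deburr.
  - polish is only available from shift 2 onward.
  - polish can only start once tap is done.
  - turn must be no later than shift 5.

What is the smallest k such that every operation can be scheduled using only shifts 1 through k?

5 shifts

The precedence chain requires at least 2 distinct shifts.
With at most 2 per shift and 9 operations, at least 5 shifts are needed.
Propagating the time windows through the other constraints, polish can't land before shift 3, so the schedule must run through at least shift 3.
5 works (last occupied shift: shift 5): for example turn=shift 5; mill=shift 4; tap=shift 2; route=shift 1; deburr=shift 2; bend=shift 1; press=shift 4; polish=shift 3; weld=shift 3.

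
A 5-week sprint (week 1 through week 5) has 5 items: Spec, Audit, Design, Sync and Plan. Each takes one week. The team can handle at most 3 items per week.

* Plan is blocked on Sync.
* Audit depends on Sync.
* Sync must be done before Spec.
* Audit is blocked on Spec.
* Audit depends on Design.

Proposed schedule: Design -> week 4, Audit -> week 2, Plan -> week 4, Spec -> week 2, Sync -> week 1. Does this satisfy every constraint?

No. Audit depends on Design is not satisfied.

The team can handle at most 3 items per week — holds.
Plan is blocked on Sync — holds.
Audit depends on Sync — holds.
Audit depends on Design — violated.
Sync must be done before Spec — holds.
Audit is blocked on Spec — violated.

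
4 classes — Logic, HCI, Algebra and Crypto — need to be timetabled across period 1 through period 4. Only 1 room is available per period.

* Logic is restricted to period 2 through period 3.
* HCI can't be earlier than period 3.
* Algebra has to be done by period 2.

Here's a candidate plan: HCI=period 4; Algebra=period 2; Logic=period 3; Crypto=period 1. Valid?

Only 1 room is available per period — holds.
Algebra has to be done by period 2 — holds.
HCI can't be earlier than period 3 — holds.
Logic is restricted to period 2 through period 3 — holds.

Yes, all constraints hold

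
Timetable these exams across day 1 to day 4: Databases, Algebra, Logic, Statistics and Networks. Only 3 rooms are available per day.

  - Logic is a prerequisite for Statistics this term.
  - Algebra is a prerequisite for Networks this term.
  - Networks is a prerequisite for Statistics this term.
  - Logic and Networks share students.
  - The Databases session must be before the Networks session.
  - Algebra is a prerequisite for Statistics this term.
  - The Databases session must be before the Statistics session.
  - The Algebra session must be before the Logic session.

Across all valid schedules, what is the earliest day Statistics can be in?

Precedence pushes Statistics to at least day 3.
Statistics at day 4 is achievable: Statistics=day 4, Databases=day 1, Networks=day 2, Algebra=day 1, Logic=day 3.
Nothing earlier works — the conflict and capacity constraints rule out every day before day 4.

day 4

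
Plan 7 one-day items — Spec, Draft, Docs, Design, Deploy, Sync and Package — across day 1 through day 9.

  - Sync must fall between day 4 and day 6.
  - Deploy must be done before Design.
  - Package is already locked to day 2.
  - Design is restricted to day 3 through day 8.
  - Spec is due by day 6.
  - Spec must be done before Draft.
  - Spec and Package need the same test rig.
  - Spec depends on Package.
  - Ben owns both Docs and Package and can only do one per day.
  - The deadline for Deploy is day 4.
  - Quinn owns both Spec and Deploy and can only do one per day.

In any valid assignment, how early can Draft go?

Precedence pushes Draft to at least day 4.
Draft at day 4 is achievable: Docs=day 1; Design=day 3; Sync=day 4; Package=day 2; Draft=day 4; Spec=day 3; Deploy=day 1.

day 4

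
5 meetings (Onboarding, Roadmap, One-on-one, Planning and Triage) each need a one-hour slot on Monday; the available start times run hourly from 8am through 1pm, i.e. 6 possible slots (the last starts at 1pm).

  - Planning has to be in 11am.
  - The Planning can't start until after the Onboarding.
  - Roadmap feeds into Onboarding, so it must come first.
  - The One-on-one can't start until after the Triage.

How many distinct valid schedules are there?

Splitting on Onboarding: it can be 9am (15), 10am (30). Listing each branch's schedules as (Roadmap, One-on-one, Planning, Triage):
Onboarding=9am: (8am,9am,11am,8am) (8am,10am,11am,8am) (8am,10am,11am,9am) (8am,11am,11am,8am) (8am,11am,11am,9am) (8am,11am,11am,10am) (8am,12pm,11am,8am) (8am,12pm,11am,9am) (8am,12pm,11am,10am) (8am,12pm,11am,11am) (8am,1pm,11am,8am) (8am,1pm,11am,9am) (8am,1pm,11am,10am) (8am,1pm,11am,11am) (8am,1pm,11am,12pm) — 15.
Onboarding=10am: (8am,9am,11am,8am) (8am,10am,11am,8am) (8am,10am,11am,9am) (8am,11am,11am,8am) (8am,11am,11am,9am) (8am,11am,11am,10am) (8am,12pm,11am,8am) (8am,12pm,11am,9am) (8am,12pm,11am,10am) (8am,12pm,11am,11am) (8am,1pm,11am,8am) (8am,1pm,11am,9am) (8am,1pm,11am,10am) (8am,1pm,11am,11am) (8am,1pm,11am,12pm) (9am,9am,11am,8am) (9am,10am,11am,8am) (9am,10am,11am,9am) (9am,11am,11am,8am) (9am,11am,11am,9am) (9am,11am,11am,10am) (9am,12pm,11am,8am) (9am,12pm,11am,9am) (9am,12pm,11am,10am) (9am,12pm,11am,11am) (9am,1pm,11am,8am) (9am,1pm,11am,9am) (9am,1pm,11am,10am) (9am,1pm,11am,11am) (9am,1pm,11am,12pm) — 30.
Summing: 15 + 30 = 45.

45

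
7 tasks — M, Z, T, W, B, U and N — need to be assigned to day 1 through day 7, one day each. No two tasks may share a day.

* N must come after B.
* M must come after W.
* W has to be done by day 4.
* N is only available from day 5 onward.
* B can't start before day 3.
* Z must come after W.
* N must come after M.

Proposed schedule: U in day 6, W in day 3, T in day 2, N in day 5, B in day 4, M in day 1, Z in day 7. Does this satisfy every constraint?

W has to be done by day 4 — holds.
N must come after B — holds.
No two tasks may share a day — holds.
M must come after W — violated.
B can't start before day 3 — holds.
Z must come after W — holds.
N must come after M — holds.
N is only available from day 5 onward — holds.

No — it violates: M must come after W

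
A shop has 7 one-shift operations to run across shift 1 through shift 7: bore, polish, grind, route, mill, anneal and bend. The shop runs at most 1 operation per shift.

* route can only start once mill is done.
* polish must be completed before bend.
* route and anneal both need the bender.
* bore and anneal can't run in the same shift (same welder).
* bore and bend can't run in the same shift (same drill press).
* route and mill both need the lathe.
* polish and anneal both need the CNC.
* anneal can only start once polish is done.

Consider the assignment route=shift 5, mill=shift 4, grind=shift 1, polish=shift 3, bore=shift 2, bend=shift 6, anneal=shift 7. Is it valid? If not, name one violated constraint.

polish and anneal both need the CNC — holds.
route can only start once mill is done — holds.
bore and bend can't run in the same shift (same drill press) — holds.
The shop runs at most 1 operation per shift — holds.
polish must be completed before bend — holds.
route and mill both need the lathe — holds.
bore and anneal can't run in the same shift (same welder) — holds.
anneal can only start once polish is done — holds.
route and anneal both need the bender — holds.

Yes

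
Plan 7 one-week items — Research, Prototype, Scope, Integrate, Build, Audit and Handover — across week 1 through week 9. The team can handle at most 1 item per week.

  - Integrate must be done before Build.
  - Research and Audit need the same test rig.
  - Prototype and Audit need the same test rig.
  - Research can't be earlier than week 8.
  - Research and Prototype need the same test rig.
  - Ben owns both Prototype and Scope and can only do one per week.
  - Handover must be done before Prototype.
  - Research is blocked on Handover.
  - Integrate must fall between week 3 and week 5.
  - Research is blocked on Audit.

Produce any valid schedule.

Handover -> week 1; Integrate -> week 3; Research -> week 8; Prototype -> week 2; Audit -> week 5; Build -> week 4; Scope -> week 6

Checking: Integrate(week 3) before Build(week 4); Handover(week 1) before Prototype(week 2); Handover(week 1) before Research(week 8); Audit(week 5) before Research(week 8); Prototype(week 2) != Scope(week 6); Prototype(week 2) != Audit(week 5); Research(week 8) != Audit(week 5); Research(week 8) != Prototype(week 2); Integrate=week 3 in [week 3,week 5]; Research=week 8 in [week 8,week 9]; max 1 per week (cap 1).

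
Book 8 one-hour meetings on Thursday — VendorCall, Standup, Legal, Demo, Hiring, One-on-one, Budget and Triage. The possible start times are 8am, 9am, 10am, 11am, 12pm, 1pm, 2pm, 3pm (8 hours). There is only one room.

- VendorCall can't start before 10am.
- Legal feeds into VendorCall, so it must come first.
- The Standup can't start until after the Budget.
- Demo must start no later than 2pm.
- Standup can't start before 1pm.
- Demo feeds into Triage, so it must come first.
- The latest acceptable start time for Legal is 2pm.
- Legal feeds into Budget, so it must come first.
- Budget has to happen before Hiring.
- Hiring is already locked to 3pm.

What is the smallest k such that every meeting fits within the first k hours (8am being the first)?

8 hours

The precedence chain requires at least 3 distinct hours.
With at most 1 per hour and 8 meetings, at least 8 hours are needed.
Hiring can't be placed before 3pm — that is hour 8 counting from 8am — so the schedule must run through at least 8 hours.
8 works (last occupied hour: 3pm): for example Hiring=3pm, VendorCall=10am, Standup=1pm, One-on-one=2pm, Demo=9am, Triage=12pm, Legal=8am, Budget=11am.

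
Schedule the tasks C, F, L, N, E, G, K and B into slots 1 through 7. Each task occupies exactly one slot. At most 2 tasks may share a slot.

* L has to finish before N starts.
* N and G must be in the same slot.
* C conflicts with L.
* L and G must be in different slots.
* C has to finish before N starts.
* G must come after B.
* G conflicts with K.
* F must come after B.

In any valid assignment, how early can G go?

3

Precedence pushes G to at least 2.
G at 3 is achievable: G -> 3; E -> 4; B -> 1; K -> 4; N -> 3; C -> 1; F -> 2; L -> 2.
Nothing earlier works — the conflict and capacity constraints rule out every slot before 3.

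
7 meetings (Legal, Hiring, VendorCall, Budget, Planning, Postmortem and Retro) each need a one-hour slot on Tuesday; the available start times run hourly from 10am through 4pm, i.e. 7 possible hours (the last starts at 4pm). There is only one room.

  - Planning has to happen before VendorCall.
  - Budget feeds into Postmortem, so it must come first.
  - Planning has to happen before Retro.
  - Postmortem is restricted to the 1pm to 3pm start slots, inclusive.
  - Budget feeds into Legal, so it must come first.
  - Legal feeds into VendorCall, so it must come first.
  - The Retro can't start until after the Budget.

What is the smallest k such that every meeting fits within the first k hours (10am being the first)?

7 hours

The precedence chain requires at least 3 distinct hours.
With at most 1 per hour and 7 meetings, at least 7 hours are needed.
Postmortem can't be placed before 1pm — that is hour 4 counting from 10am — so the schedule must run through at least 4 hours.
7 works (last occupied hour: 4pm): for example Budget -> 10am, Hiring -> 4pm, Planning -> 12pm, VendorCall -> 2pm, Retro -> 3pm, Legal -> 11am, Postmortem -> 1pm.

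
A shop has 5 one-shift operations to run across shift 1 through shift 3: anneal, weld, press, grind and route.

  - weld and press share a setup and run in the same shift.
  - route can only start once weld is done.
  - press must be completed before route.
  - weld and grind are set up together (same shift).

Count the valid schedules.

Splitting on anneal: it can be shift 1 (3), shift 2 (3), shift 3 (3). Listing each branch's schedules as (weld, press, grind, route) by shift number:
anneal=shift 1: (1,1,1,2) (1,1,1,3) (2,2,2,3) — 3.
anneal=shift 2: (1,1,1,2) (1,1,1,3) (2,2,2,3) — 3.
anneal=shift 3: (1,1,1,2) (1,1,1,3) (2,2,2,3) — 3.
Summing: 3 + 3 + 3 = 9.

9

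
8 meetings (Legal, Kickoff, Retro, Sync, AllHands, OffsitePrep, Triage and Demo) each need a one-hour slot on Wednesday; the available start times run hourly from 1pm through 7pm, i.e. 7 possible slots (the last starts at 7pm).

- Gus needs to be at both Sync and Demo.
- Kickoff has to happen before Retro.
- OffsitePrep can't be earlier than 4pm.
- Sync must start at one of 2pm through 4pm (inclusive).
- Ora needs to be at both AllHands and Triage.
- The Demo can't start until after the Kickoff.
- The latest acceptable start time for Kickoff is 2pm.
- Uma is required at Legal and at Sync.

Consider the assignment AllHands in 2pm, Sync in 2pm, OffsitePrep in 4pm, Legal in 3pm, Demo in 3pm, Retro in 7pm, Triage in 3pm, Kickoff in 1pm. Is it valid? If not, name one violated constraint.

OffsitePrep can't be earlier than 4pm — holds.
Kickoff has to happen before Retro — holds.
The latest acceptable start time for Kickoff is 2pm — holds.
The Demo can't start until after the Kickoff — holds.
Gus needs to be at both Sync and Demo — holds.
Uma is required at Legal and at Sync — holds.
Ora needs to be at both AllHands and Triage — holds.
Sync must start at one of 2pm through 4pm (inclusive) — holds.

Yes, all constraints hold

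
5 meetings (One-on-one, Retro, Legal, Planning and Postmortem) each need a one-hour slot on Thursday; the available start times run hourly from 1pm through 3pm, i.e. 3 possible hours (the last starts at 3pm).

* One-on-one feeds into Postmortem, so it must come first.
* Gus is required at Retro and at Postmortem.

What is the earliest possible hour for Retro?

1pm

Retro at 1pm is achievable: Retro in 1pm, Planning in 1pm, One-on-one in 1pm, Legal in 1pm, Postmortem in 2pm.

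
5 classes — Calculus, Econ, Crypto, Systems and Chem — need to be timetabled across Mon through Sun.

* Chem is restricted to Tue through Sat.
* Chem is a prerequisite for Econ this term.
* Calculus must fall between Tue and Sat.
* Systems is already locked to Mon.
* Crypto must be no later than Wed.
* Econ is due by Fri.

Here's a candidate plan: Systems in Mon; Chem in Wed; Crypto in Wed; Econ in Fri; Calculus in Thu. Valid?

Chem is a prerequisite for Econ this term — holds.
Crypto must be no later than Wed — holds.
Chem is restricted to Tue through Sat — holds.
Systems is already locked to Mon — holds.
Calculus must fall between Tue and Sat — holds.
Econ is due by Fri — holds.

Yes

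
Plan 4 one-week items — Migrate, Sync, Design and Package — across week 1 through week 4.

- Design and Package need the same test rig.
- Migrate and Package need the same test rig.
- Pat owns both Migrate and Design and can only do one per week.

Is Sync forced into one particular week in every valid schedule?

Sync can be week 1 (e.g. Migrate in week 1; Design in week 2; Package in week 3; Sync in week 1) or week 2 (e.g. Package=week 3; Sync=week 2; Design=week 2; Migrate=week 1).

No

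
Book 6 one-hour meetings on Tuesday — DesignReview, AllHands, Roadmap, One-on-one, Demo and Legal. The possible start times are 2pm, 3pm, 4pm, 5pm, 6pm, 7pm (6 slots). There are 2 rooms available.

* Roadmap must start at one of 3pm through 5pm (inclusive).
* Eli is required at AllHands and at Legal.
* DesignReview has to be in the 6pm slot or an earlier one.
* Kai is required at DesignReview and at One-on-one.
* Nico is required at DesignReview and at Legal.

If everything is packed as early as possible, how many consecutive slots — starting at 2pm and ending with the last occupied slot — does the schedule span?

With at most 2 per slot and 6 meetings, at least 3 slots are needed.
Roadmap can't be placed before 3pm — that is slot 2 counting from 2pm — so the schedule must run through at least 2 slots.
3 works (last occupied slot: 4pm): for example AllHands -> 2pm, Legal -> 4pm, DesignReview -> 2pm, Demo -> 4pm, Roadmap -> 3pm, One-on-one -> 3pm.

3 slots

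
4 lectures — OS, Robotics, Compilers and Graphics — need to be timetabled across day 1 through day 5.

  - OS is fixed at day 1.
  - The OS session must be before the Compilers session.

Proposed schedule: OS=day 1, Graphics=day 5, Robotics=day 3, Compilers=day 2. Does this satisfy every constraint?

Yes

OS is fixed at day 1 — holds.
The OS session must be before the Compilers session — holds.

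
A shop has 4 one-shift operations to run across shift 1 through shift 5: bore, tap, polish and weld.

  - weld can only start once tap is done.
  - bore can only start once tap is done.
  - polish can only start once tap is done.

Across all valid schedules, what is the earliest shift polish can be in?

Precedence pushes polish to at least shift 2.
polish at shift 2 is achievable: bore in shift 2, tap in shift 1, weld in shift 2, polish in shift 2.

shift 2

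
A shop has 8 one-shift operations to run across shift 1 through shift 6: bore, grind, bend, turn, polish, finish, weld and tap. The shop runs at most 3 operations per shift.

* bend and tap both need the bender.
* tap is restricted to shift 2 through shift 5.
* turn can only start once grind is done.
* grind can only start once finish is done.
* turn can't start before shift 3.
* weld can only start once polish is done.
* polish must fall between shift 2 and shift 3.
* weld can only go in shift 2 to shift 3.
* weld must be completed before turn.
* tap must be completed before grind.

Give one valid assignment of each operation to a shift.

tap=shift 2; polish=shift 2; bore=shift 1; bend=shift 1; grind=shift 3; weld=shift 3; turn=shift 4; finish=shift 1

Checking: weld(shift 3) before turn(shift 4); finish(shift 1) before grind(shift 3); tap(shift 2) before grind(shift 3); grind(shift 3) before turn(shift 4); polish(shift 2) before weld(shift 3); bend(shift 1) != tap(shift 2); weld=shift 3 in [shift 2,shift 3]; turn=shift 4 in [shift 3,shift 6]; tap=shift 2 in [shift 2,shift 5]; polish=shift 2 in [shift 2,shift 3]; max 3 per shift (cap 3).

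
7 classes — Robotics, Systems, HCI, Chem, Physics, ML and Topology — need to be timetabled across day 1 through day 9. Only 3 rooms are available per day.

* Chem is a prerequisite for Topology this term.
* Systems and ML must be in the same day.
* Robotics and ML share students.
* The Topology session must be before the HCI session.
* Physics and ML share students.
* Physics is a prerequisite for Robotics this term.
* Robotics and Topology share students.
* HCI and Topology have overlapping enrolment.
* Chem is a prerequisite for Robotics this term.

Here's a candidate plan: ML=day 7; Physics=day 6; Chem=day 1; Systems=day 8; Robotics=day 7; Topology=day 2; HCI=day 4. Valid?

No. Robotics and ML share students is not satisfied.

The Topology session must be before the HCI session — holds.
Physics and ML share students — holds.
Chem is a prerequisite for Robotics this term — holds.
Robotics and ML share students — violated.
Robotics and Topology share students — holds.
Systems and ML must be in the same day — violated.
Chem is a prerequisite for Topology this term — holds.
Physics is a prerequisite for Robotics this term — holds.
HCI and Topology have overlapping enrolment — holds.
Only 3 rooms are available per day — holds.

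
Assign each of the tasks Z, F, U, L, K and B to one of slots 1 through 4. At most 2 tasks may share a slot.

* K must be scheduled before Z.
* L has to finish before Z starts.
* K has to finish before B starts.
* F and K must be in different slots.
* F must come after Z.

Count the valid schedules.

Splitting on Z: it can be 2 (14), 3 (26). Listing each branch's schedules as (F, U, L, K, B):
Z=2: (3,2,1,1,3) (3,2,1,1,4) (3,3,1,1,2) (3,3,1,1,4) (3,4,1,1,2) (3,4,1,1,3) (3,4,1,1,4) (4,2,1,1,3) (4,2,1,1,4) (4,3,1,1,2) (4,3,1,1,3) (4,3,1,1,4) (4,4,1,1,2) (4,4,1,1,3) — 14.
Z=3: (4,1,1,2,3) (4,1,1,2,4) (4,1,2,1,2) (4,1,2,1,3) (4,1,2,1,4) (4,1,2,2,3) (4,1,2,2,4) (4,2,1,1,2) (4,2,1,1,3) (4,2,1,1,4) (4,2,1,2,3) (4,2,1,2,4) (4,2,2,1,3) (4,2,2,1,4) (4,3,1,1,2) (4,3,1,1,4) (4,3,1,2,4) (4,3,2,1,2) (4,3,2,1,4) (4,3,2,2,4) (4,4,1,1,2) (4,4,1,1,3) (4,4,1,2,3) (4,4,2,1,2) (4,4,2,1,3) (4,4,2,2,3) — 26.
Summing: 14 + 26 = 40.

40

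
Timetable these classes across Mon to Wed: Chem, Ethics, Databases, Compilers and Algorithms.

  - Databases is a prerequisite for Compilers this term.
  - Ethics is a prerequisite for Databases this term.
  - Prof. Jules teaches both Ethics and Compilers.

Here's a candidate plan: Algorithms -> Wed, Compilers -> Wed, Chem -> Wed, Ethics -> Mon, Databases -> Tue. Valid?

Prof. Jules teaches both Ethics and Compilers — holds.
Ethics is a prerequisite for Databases this term — holds.
Databases is a prerequisite for Compilers this term — holds.

Yes, all constraints hold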